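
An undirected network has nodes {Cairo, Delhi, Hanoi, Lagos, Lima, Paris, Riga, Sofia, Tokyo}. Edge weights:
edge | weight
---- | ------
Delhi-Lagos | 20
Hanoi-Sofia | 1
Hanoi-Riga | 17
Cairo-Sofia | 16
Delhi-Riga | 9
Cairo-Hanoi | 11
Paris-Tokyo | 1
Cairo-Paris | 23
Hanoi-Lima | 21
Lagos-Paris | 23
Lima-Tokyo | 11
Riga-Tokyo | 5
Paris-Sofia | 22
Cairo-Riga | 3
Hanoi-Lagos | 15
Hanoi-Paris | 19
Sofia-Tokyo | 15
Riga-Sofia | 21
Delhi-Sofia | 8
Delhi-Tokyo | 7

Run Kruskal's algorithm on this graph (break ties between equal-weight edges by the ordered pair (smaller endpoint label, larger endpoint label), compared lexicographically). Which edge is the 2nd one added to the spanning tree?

Kruskal's algorithm — process edges by increasing weight (ties by edge label):
Hanoi-Sofia (1): add — endpoints in different components.
Paris-Tokyo (1): add — endpoints in different components.
Cairo-Riga (3): add — endpoints in different components.
Riga-Tokyo (5): add — endpoints in different components.
Delhi-Tokyo (7): add — endpoints in different components.
Delhi-Sofia (8): add — endpoints in different components.
Delhi-Riga (9): skip — Delhi and Riga already connected.
Cairo-Hanoi (11): skip — Hanoi and Cairo already connected.
Lima-Tokyo (11): add — endpoints in different components.
Hanoi-Lagos (15): add — endpoints in different components.
The 2nd edge added is Paris-Tokyo.

Paris-Tokyo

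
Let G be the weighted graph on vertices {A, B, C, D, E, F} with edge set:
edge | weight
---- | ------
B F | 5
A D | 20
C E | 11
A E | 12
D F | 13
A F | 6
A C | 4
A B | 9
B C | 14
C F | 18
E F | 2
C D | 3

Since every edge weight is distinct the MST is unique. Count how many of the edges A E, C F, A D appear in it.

0

Kruskal's algorithm — process edges by increasing weight (ties by edge label):
E F (2): add — endpoints in different components.
C D (3): add — endpoints in different components.
A C (4): add — endpoints in different components.
B F (5): add — endpoints in different components.
A F (6): add — endpoints in different components.
MST edge set: {E F, C D, A C, B F, A F}.
Of the listed edges, {} are in the MST → 0.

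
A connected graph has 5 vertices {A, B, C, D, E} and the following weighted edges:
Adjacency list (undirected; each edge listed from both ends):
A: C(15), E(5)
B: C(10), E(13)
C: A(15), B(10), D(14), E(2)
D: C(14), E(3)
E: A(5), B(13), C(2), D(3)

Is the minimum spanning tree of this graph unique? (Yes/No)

Kruskal's algorithm — process edges by increasing weight (ties by edge label):
C E (2): add. Components now {A} {B} {C,E} {D}
D E (3): add. Components now {A} {B} {C,D,E}
A E (5): add. Components now {A,C,D,E} {B}
B C (10): add. Components now {A,B,C,D,E}
Every non-tree edge has weight strictly greater than the heaviest edge on the tree path between its endpoints, so the MST is unique.

Yes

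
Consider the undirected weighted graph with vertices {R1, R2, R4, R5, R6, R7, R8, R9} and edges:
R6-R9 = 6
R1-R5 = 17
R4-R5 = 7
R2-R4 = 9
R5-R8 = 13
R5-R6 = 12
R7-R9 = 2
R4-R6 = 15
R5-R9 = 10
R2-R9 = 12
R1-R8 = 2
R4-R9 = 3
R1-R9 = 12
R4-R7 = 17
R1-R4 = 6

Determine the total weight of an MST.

35

Grow the tree from R8 using Prim:
Step 1: cheapest edge leaving the tree is R1-R8 (2); add R1.
Step 2: cheapest edge leaving the tree is R1-R4 (6); add R4.
Step 3: cheapest edge leaving the tree is R4-R9 (3); add R9.
Step 4: cheapest edge leaving the tree is R7-R9 (2); add R7.
Step 5: cheapest edge leaving the tree is R6-R9 (6); add R6.
Step 6: cheapest edge leaving the tree is R4-R5 (7); add R5.
Step 7: cheapest edge leaving the tree is R2-R4 (9); add R2.
MST edges: R1-R8, R1-R4, R4-R9, R7-R9, R6-R9, R4-R5, R2-R4; total weight 2+6+3+2+6+7+9 = 35.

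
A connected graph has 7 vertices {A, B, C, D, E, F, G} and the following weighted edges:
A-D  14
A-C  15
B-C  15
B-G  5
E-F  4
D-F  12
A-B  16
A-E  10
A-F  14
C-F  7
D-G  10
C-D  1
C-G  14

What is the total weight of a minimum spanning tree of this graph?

37

Prim's algorithm from A:
Step 1: frontier [A-E 10, A-D 14, A-F 14, A-C 15, A-B 16] → take A-E (10); add E.
Step 2: frontier [A-D 14, A-F 14, A-C 15, A-B 16, E-F 4] → take E-F (4); add F.
Step 3: frontier [A-D 14, A-C 15, A-B 16, C-F 7, D-F 12] → take C-F (7); add C.
Step 4: frontier [A-D 14, A-B 16, C-D 1, C-G 14, B-C 15, D-F 12] → take C-D (1); add D.
Step 5: frontier [A-B 16, C-G 14, B-C 15, D-G 10] → take D-G (10); add G.
Step 6: frontier [A-B 16, B-C 15, B-G 5] → take B-G (5); add B.
MST edges: A-E, E-F, C-F, C-D, D-G, B-G; total weight 10+4+7+1+10+5 = 37.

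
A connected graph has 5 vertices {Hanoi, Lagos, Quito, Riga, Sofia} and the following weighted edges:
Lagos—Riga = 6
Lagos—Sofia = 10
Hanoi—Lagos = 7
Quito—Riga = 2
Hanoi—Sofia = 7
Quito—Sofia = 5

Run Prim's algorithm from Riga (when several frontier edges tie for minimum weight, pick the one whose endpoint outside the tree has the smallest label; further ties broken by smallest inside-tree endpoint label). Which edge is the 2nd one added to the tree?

Quito-Sofia

Prim, starting at Riga.
Step 1: cheapest edge leaving the tree is Quito—Riga (2); add Quito.
Step 2: cheapest edge leaving the tree is Quito—Sofia (5); add Sofia.
Step 3: cheapest edge leaving the tree is Lagos—Riga (6); add Lagos.
Step 4: cheapest edge leaving the tree is Hanoi—Lagos (7); add Hanoi.
The 2nd edge added is Quito—Sofia.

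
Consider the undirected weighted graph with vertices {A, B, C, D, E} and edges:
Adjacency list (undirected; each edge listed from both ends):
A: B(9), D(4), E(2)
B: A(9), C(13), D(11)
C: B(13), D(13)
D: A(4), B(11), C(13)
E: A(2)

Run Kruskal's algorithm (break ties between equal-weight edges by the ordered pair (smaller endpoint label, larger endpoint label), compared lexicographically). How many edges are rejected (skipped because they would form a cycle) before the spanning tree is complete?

Kruskal: consider edges lightest-first.
A E (2): add. Components now {A,E} {B} {C} {D}
A D (4): add. Components now {A,D,E} {B} {C}
A B (9): add. Components now {A,B,D,E} {C}
B D (11): skip — B and D already connected.
B C (13): add. Components now {A,B,C,D,E}
Edges rejected before the tree was complete: 1.

1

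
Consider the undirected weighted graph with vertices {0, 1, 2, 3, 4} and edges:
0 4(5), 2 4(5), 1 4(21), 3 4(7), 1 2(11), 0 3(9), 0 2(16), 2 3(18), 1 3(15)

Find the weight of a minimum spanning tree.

Prim, starting at 1.
Step 1: cheapest edge leaving the tree is 1 2 (11); add 2.
Step 2: cheapest edge leaving the tree is 2 4 (5); add 4.
Step 3: cheapest edge leaving the tree is 0 4 (5); add 0.
Step 4: cheapest edge leaving the tree is 3 4 (7); add 3.
MST edges: 1 2, 2 4, 0 4, 3 4; total weight 11+5+5+7 = 28.

28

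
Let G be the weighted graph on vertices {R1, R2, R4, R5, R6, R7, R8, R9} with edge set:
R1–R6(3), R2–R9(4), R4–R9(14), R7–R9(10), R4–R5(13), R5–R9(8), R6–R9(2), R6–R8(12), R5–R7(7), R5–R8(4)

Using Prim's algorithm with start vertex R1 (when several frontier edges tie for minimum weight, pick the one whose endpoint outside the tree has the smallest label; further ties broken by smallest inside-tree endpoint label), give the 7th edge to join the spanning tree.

Prim, starting at R1.
Step 1: cheapest edge leaving the tree is R1–R6 (3); add R6.
Step 2: cheapest edge leaving the tree is R6–R9 (2); add R9.
Step 3: cheapest edge leaving the tree is R2–R9 (4); add R2.
Step 4: cheapest edge leaving the tree is R5–R9 (8); add R5.
Step 5: cheapest edge leaving the tree is R5–R8 (4); add R8.
Step 6: cheapest edge leaving the tree is R5–R7 (7); add R7.
Step 7: cheapest edge leaving the tree is R4–R5 (13); add R4.
The 7th edge added is R4–R5.

R4-R5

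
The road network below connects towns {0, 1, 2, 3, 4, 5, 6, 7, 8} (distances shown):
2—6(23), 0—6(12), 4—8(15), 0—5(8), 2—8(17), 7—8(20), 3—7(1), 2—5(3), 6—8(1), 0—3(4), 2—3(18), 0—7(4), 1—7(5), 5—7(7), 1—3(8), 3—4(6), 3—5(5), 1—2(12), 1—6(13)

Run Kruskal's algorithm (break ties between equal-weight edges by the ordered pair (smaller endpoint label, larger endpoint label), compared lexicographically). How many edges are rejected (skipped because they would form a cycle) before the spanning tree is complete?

4

Kruskal's algorithm — process edges by increasing weight (ties by edge label):
3—7 (1): add — endpoints in different components.
6—8 (1): add — endpoints in different components.
2—5 (3): add — endpoints in different components.
0—3 (4): add — endpoints in different components.
0—7 (4): skip — 0 and 7 already connected.
1—7 (5): add — endpoints in different components.
3—5 (5): add — endpoints in different components.
3—4 (6): add — endpoints in different components.
5—7 (7): skip — 5 and 7 already connected.
0—5 (8): skip — 0 and 5 already connected.
1—3 (8): skip — 1 and 3 already connected.
0—6 (12): add — endpoints in different components.
Edges rejected before the tree was complete: 4.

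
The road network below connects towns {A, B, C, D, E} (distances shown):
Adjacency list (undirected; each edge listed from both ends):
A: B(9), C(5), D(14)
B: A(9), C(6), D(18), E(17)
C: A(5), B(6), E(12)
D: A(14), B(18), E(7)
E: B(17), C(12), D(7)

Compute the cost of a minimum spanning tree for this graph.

30

Sort edges by weight, then run Kruskal:
A-C (5): add — endpoints in different components.
B-C (6): add — endpoints in different components.
D-E (7): add — endpoints in different components.
A-B (9): skip — A and B already connected.
C-E (12): add — endpoints in different components.
MST edges: A-C, B-C, D-E, C-E; total weight 5+6+7+12 = 30.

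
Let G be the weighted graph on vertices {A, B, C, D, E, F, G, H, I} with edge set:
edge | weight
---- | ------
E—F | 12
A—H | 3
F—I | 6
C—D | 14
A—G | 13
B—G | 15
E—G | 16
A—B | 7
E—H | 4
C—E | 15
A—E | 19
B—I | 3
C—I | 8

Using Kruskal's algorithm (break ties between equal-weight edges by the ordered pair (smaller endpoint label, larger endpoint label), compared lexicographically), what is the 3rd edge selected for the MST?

E-H

Kruskal's algorithm — process edges by increasing weight (ties by edge label):
A—H (3): add — endpoints in different components.
B—I (3): add — endpoints in different components.
E—H (4): add — endpoints in different components.
F—I (6): add — endpoints in different components.
A—B (7): add — endpoints in different components.
C—I (8): add — endpoints in different components.
E—F (12): skip — E and F already connected.
A—G (13): add — endpoints in different components.
C—D (14): add — endpoints in different components.
The 3rd edge added is E—H.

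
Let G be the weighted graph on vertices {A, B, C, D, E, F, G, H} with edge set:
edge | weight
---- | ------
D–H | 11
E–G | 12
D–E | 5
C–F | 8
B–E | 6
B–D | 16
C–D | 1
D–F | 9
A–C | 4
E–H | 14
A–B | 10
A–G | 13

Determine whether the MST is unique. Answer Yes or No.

Kruskal's algorithm — process edges by increasing weight (ties by edge label):
C–D (1): add — endpoints in different components.
A–C (4): add — endpoints in different components.
D–E (5): add — endpoints in different components.
B–E (6): add — endpoints in different components.
C–F (8): add — endpoints in different components.
D–F (9): skip — D and F already connected.
A–B (10): skip — A and B already connected.
D–H (11): add — endpoints in different components.
E–G (12): add — endpoints in different components.
Every non-tree edge has weight strictly greater than the heaviest edge on the tree path between its endpoints, so the MST is unique.

Yes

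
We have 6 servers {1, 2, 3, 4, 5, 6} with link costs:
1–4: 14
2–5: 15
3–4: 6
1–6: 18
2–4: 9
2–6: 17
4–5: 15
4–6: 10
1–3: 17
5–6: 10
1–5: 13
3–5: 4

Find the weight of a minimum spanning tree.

Kruskal: consider edges lightest-first.
3–5 (4): add — endpoints in different components.
3–4 (6): add — endpoints in different components.
2–4 (9): add — endpoints in different components.
4–6 (10): add — endpoints in different components.
5–6 (10): skip — 5 and 6 already connected.
1–5 (13): add — endpoints in different components.
MST edges: 3–5, 3–4, 2–4, 4–6, 1–5; total weight 4+6+9+10+13 = 42.

42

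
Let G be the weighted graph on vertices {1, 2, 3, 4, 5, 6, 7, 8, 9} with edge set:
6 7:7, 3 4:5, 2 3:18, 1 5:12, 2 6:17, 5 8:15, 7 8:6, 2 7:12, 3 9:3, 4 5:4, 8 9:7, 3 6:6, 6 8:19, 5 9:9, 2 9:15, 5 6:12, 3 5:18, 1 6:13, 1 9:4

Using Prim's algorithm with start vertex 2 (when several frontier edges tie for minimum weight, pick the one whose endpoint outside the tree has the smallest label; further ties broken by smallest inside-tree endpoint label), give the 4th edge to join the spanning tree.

3-6

Prim's algorithm from 2:
Step 1: cheapest edge leaving the tree is 2 7 (12); add 7.
Step 2: cheapest edge leaving the tree is 7 8 (6); add 8.
Step 3: cheapest edge leaving the tree is 6 7 (7); add 6.
Step 4: cheapest edge leaving the tree is 3 6 (6); add 3.
Step 5: cheapest edge leaving the tree is 3 9 (3); add 9.
Step 6: cheapest edge leaving the tree is 1 9 (4); add 1.
Step 7: cheapest edge leaving the tree is 3 4 (5); add 4.
Step 8: cheapest edge leaving the tree is 4 5 (4); add 5.
The 4th edge added is 3 6.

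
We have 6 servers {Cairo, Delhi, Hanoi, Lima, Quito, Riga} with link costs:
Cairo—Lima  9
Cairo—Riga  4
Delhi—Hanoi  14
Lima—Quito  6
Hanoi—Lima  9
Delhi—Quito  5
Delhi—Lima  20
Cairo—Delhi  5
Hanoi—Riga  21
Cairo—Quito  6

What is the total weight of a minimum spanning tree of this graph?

29

Sort edges by weight, then run Kruskal:
Cairo—Riga (4): add. Components now {Cairo,Riga} {Delhi} {Quito} {Hanoi} {Lima}
Cairo—Delhi (5): add. Components now {Cairo,Delhi,Riga} {Quito} {Hanoi} {Lima}
Delhi—Quito (5): add. Components now {Cairo,Delhi,Quito,Riga} {Hanoi} {Lima}
Cairo—Quito (6): skip — Cairo and Quito already connected.
Lima—Quito (6): add. Components now {Cairo,Delhi,Lima,Quito,Riga} {Hanoi}
Cairo—Lima (9): skip — Cairo and Lima already connected.
Hanoi—Lima (9): add. Components now {Cairo,Delhi,Hanoi,Lima,Quito,Riga}
MST edges: Cairo—Riga, Cairo—Delhi, Delhi—Quito, Lima—Quito, Hanoi—Lima; total weight 4+5+5+6+9 = 29.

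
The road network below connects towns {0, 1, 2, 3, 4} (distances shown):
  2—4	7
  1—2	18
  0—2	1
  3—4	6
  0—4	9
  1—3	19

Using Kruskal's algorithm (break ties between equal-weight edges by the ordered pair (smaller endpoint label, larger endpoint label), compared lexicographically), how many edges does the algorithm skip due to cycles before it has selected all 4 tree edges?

1

Sort edges by weight, then run Kruskal:
0—2 (1): add — endpoints in different components.
3—4 (6): add — endpoints in different components.
2—4 (7): add — endpoints in different components.
0—4 (9): skip — 0 and 4 already connected.
1—2 (18): add — endpoints in different components.
Edges rejected before the tree was complete: 1.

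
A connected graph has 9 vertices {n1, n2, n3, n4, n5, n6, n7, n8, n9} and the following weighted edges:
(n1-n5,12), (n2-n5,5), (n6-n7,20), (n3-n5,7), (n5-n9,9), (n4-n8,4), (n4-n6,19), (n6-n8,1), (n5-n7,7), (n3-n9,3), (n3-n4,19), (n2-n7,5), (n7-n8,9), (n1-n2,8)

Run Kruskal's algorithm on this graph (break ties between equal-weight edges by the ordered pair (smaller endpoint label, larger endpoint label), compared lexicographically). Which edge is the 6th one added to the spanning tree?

n3-n5

Kruskal's algorithm — process edges by increasing weight (ties by edge label):
n6-n8 (1): add — endpoints in different components.
n3-n9 (3): add — endpoints in different components.
n4-n8 (4): add — endpoints in different components.
n2-n5 (5): add — endpoints in different components.
n2-n7 (5): add — endpoints in different components.
n3-n5 (7): add — endpoints in different components.
n5-n7 (7): skip — n5 and n7 already connected.
n1-n2 (8): add — endpoints in different components.
n5-n9 (9): skip — n5 and n9 already connected.
n7-n8 (9): add — endpoints in different components.
The 6th edge added is n3-n5.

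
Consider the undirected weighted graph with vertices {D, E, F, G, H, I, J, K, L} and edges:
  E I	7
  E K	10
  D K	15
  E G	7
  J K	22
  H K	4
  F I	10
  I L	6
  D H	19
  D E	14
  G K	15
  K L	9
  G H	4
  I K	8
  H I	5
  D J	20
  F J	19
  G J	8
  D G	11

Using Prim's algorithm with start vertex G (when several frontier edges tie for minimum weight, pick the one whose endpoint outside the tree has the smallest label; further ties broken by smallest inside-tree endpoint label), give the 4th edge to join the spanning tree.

Prim's algorithm from G:
Step 1: cheapest edge leaving the tree is G H (4); add H.
Step 2: cheapest edge leaving the tree is H K (4); add K.
Step 3: cheapest edge leaving the tree is H I (5); add I.
Step 4: cheapest edge leaving the tree is I L (6); add L.
Step 5: cheapest edge leaving the tree is E G (7); add E.
Step 6: cheapest edge leaving the tree is G J (8); add J.
Step 7: cheapest edge leaving the tree is F I (10); add F.
Step 8: cheapest edge leaving the tree is D G (11); add D.
The 4th edge added is I L.

I-L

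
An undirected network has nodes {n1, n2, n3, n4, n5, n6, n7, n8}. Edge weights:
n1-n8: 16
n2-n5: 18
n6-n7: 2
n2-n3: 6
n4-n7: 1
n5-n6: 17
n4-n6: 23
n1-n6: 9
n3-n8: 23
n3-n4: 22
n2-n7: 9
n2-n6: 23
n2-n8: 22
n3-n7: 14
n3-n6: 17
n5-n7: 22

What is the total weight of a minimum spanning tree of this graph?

Grow the tree from n6 using Prim:
Step 1: cheapest edge leaving the tree is n6-n7 (2); add n7.
Step 2: cheapest edge leaving the tree is n4-n7 (1); add n4.
Step 3: cheapest edge leaving the tree is n1-n6 (9); add n1.
Step 4: cheapest edge leaving the tree is n2-n7 (9); add n2.
Step 5: cheapest edge leaving the tree is n2-n3 (6); add n3.
Step 6: cheapest edge leaving the tree is n1-n8 (16); add n8.
Step 7: cheapest edge leaving the tree is n5-n6 (17); add n5.
MST edges: n6-n7, n4-n7, n1-n6, n2-n7, n2-n3, n1-n8, n5-n6; total weight 2+1+9+9+6+16+17 = 60.

60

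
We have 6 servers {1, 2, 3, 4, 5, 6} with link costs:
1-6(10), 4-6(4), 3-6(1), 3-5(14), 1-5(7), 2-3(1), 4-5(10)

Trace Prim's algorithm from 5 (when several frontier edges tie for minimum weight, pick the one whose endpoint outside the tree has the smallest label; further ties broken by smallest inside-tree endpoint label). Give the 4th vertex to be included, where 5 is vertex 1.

Prim, starting at 5.
Step 1: frontier [1-5 7, 4-5 10, 3-5 14] → take 1-5 (7); add 1.
Step 2: frontier [1-6 10, 4-5 10, 3-5 14] → take 4-5 (10); add 4.
Step 3: frontier [1-6 10, 4-6 4, 3-5 14] → take 4-6 (4); add 6.
Step 4: frontier [3-5 14, 3-6 1] → take 3-6 (1); add 3.
Step 5: frontier [2-3 1] → take 2-3 (1); add 2.
Vertex order: 5, 1, 4, 6, 3, 2. The 4th vertex is 6.

6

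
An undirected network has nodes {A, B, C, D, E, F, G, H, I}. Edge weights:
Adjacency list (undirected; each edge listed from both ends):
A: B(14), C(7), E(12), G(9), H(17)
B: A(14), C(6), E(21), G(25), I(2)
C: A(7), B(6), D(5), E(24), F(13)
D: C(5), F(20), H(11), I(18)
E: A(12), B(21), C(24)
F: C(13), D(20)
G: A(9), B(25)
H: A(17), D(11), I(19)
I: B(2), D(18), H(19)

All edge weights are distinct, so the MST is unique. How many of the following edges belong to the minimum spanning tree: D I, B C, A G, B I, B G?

3

Sort edges by weight, then run Kruskal:
B I (2): add — endpoints in different components.
C D (5): add — endpoints in different components.
B C (6): add — endpoints in different components.
A C (7): add — endpoints in different components.
A G (9): add — endpoints in different components.
D H (11): add — endpoints in different components.
A E (12): add — endpoints in different components.
C F (13): add — endpoints in different components.
MST edge set: {B I, C D, B C, A C, A G, D H, A E, C F}.
Of the listed edges, {B C, A G, B I} are in the MST → 3.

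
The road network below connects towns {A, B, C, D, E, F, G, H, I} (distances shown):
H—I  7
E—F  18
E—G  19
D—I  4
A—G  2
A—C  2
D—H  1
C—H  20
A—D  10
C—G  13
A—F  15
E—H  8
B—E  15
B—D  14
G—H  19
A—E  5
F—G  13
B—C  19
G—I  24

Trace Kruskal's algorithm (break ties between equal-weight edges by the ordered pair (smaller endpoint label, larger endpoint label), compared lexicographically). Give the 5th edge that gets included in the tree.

A-E

Kruskal: consider edges lightest-first.
D—H (1): add — endpoints in different components.
A—C (2): add — endpoints in different components.
A—G (2): add — endpoints in different components.
D—I (4): add — endpoints in different components.
A—E (5): add — endpoints in different components.
H—I (7): skip — H and I already connected.
E—H (8): add — endpoints in different components.
A—D (10): skip — A and D already connected.
C—G (13): skip — C and G already connected.
F—G (13): add — endpoints in different components.
B—D (14): add — endpoints in different components.
The 5th edge added is A—E.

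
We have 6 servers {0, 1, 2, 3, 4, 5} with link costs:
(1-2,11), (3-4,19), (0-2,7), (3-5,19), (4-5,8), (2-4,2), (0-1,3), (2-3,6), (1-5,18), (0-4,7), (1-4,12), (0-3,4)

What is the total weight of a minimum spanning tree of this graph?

23

Prim's algorithm from 3:
Step 1: cheapest edge leaving the tree is 0-3 (4); add 0.
Step 2: cheapest edge leaving the tree is 0-1 (3); add 1.
Step 3: cheapest edge leaving the tree is 2-3 (6); add 2.
Step 4: cheapest edge leaving the tree is 2-4 (2); add 4.
Step 5: cheapest edge leaving the tree is 4-5 (8); add 5.
MST edges: 0-3, 0-1, 2-3, 2-4, 4-5; total weight 4+3+6+2+8 = 23.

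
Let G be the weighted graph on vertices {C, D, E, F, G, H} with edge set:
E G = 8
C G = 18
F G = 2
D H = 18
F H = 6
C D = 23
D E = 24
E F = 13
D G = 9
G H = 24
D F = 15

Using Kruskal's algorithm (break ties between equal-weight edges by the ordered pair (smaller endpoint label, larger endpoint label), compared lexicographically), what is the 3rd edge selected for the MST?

Kruskal's algorithm — process edges by increasing weight (ties by edge label):
F G (2): add — endpoints in different components.
F H (6): add — endpoints in different components.
E G (8): add — endpoints in different components.
D G (9): add — endpoints in different components.
E F (13): skip — E and F already connected.
D F (15): skip — D and F already connected.
C G (18): add — endpoints in different components.
The 3rd edge added is E G.

E-G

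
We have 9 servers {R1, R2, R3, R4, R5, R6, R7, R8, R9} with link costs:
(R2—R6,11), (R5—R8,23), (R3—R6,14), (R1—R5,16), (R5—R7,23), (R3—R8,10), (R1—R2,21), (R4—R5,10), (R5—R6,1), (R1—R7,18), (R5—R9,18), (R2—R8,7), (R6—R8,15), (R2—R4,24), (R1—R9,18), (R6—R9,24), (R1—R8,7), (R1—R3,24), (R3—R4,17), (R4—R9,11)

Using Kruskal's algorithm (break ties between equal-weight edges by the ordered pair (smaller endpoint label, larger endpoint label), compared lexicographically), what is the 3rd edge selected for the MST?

R2-R8

Kruskal's algorithm — process edges by increasing weight (ties by edge label):
R5—R6 (1): add — endpoints in different components.
R1—R8 (7): add — endpoints in different components.
R2—R8 (7): add — endpoints in different components.
R3—R8 (10): add — endpoints in different components.
R4—R5 (10): add — endpoints in different components.
R2—R6 (11): add — endpoints in different components.
R4—R9 (11): add — endpoints in different components.
R3—R6 (14): skip — R3 and R6 already connected.
R6—R8 (15): skip — R6 and R8 already connected.
R1—R5 (16): skip — R1 and R5 already connected.
R3—R4 (17): skip — R3 and R4 already connected.
R1—R7 (18): add — endpoints in different components.
The 3rd edge added is R2—R8.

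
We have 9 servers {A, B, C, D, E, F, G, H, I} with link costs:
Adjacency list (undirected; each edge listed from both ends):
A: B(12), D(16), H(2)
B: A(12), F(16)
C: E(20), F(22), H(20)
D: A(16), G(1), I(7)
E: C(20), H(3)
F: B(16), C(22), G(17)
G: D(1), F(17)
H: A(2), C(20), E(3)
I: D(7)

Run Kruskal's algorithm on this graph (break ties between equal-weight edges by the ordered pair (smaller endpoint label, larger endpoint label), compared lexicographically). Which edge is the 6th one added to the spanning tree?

Kruskal's algorithm — process edges by increasing weight (ties by edge label):
D—G (1): add — endpoints in different components.
A—H (2): add — endpoints in different components.
E—H (3): add — endpoints in different components.
D—I (7): add — endpoints in different components.
A—B (12): add — endpoints in different components.
A—D (16): add — endpoints in different components.
B—F (16): add — endpoints in different components.
F—G (17): skip — F and G already connected.
C—E (20): add — endpoints in different components.
The 6th edge added is A—D.

A-D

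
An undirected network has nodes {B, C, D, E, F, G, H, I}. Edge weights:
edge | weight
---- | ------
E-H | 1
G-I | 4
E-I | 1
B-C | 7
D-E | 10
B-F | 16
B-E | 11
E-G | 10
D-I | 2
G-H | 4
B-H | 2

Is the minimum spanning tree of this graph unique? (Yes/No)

Sort edges by weight, then run Kruskal:
E-H (1): add — endpoints in different components.
E-I (1): add — endpoints in different components.
B-H (2): add — endpoints in different components.
D-I (2): add — endpoints in different components.
G-H (4): add — endpoints in different components.
G-I (4): skip — G and I already connected.
B-C (7): add — endpoints in different components.
D-E (10): skip — D and E already connected.
E-G (10): skip — E and G already connected.
B-E (11): skip — B and E already connected.
B-F (16): add — endpoints in different components.
Non-tree edge G-I has weight 4, equal to the heaviest edge on its tree cycle — swapping gives another MST of the same weight. Not unique.

No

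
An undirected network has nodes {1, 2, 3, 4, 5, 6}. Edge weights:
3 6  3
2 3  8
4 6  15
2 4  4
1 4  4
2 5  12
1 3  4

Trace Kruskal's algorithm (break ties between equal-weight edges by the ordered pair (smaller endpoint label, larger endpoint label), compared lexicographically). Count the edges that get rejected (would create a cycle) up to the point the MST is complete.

Kruskal: consider edges lightest-first.
3 6 (3): add. Components now {1} {2} {3,6} {4} {5}
1 3 (4): add. Components now {1,3,6} {2} {4} {5}
1 4 (4): add. Components now {1,3,4,6} {2} {5}
2 4 (4): add. Components now {1,2,3,4,6} {5}
2 3 (8): skip — 2 and 3 already connected.
2 5 (12): add. Components now {1,2,3,4,5,6}
Edges rejected before the tree was complete: 1.

1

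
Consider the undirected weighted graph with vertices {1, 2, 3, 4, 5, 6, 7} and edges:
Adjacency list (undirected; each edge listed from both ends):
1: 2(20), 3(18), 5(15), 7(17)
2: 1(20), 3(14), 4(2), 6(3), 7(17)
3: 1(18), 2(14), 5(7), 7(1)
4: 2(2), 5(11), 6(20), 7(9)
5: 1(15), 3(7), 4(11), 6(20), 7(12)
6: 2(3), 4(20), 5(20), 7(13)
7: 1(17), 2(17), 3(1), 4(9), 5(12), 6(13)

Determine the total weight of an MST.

Grow the tree from 3 using Prim:
Step 1: cheapest edge leaving the tree is 3-7 (1); add 7.
Step 2: cheapest edge leaving the tree is 3-5 (7); add 5.
Step 3: cheapest edge leaving the tree is 4-7 (9); add 4.
Step 4: cheapest edge leaving the tree is 2-4 (2); add 2.
Step 5: cheapest edge leaving the tree is 2-6 (3); add 6.
Step 6: cheapest edge leaving the tree is 1-5 (15); add 1.
MST edges: 3-7, 3-5, 4-7, 2-4, 2-6, 1-5; total weight 1+7+9+2+3+15 = 37.

37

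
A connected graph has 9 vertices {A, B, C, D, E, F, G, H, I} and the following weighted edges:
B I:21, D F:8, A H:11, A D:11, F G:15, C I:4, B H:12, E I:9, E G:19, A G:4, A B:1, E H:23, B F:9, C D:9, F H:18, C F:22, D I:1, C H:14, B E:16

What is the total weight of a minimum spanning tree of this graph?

47

Sort edges by weight, then run Kruskal:
A B (1): add — endpoints in different components.
D I (1): add — endpoints in different components.
A G (4): add — endpoints in different components.
C I (4): add — endpoints in different components.
D F (8): add — endpoints in different components.
B F (9): add — endpoints in different components.
C D (9): skip — C and D already connected.
E I (9): add — endpoints in different components.
A D (11): skip — A and D already connected.
A H (11): add — endpoints in different components.
MST edges: A B, D I, A G, C I, D F, B F, E I, A H; total weight 1+1+4+4+8+9+9+11 = 47.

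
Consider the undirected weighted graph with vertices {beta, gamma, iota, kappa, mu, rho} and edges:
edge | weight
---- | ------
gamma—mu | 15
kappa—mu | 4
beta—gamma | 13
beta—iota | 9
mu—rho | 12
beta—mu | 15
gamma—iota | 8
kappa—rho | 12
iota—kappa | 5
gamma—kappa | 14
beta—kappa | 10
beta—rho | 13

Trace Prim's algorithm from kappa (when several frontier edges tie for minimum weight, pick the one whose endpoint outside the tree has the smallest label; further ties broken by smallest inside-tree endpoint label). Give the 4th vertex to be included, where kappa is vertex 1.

gamma

Grow the tree from kappa using Prim:
Step 1: cheapest edge leaving the tree is kappa—mu (4); add mu.
Step 2: cheapest edge leaving the tree is iota—kappa (5); add iota.
Step 3: cheapest edge leaving the tree is gamma—iota (8); add gamma.
Step 4: cheapest edge leaving the tree is beta—iota (9); add beta.
Step 5: cheapest edge leaving the tree is kappa—rho (12); add rho.
Vertex order: kappa, mu, iota, gamma, beta, rho. The 4th vertex is gamma.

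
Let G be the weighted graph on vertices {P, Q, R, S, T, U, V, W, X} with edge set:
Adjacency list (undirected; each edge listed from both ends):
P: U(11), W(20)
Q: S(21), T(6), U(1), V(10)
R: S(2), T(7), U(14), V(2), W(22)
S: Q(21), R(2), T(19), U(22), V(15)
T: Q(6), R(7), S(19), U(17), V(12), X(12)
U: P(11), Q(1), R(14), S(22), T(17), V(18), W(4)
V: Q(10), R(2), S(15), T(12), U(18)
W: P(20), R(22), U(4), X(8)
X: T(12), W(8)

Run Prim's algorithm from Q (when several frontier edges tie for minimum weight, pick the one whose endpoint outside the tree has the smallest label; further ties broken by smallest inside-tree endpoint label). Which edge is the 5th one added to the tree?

R-S

Grow the tree from Q using Prim:
Step 1: cheapest edge leaving the tree is Q-U (1); add U.
Step 2: cheapest edge leaving the tree is U-W (4); add W.
Step 3: cheapest edge leaving the tree is Q-T (6); add T.
Step 4: cheapest edge leaving the tree is R-T (7); add R.
Step 5: cheapest edge leaving the tree is R-S (2); add S.
Step 6: cheapest edge leaving the tree is R-V (2); add V.
Step 7: cheapest edge leaving the tree is W-X (8); add X.
Step 8: cheapest edge leaving the tree is P-U (11); add P.
The 5th edge added is R-S.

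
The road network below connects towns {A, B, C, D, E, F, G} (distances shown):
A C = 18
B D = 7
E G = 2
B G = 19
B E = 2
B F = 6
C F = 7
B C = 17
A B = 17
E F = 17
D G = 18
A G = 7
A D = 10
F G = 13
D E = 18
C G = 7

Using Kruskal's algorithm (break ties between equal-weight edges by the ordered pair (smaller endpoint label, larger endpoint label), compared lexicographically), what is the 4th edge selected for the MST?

A-G

Kruskal's algorithm — process edges by increasing weight (ties by edge label):
B E (2): add. Components now {A} {B,E} {C} {D} {F} {G}
E G (2): add. Components now {A} {B,E,G} {C} {D} {F}
B F (6): add. Components now {A} {B,E,F,G} {C} {D}
A G (7): add. Components now {A,B,E,F,G} {C} {D}
B D (7): add. Components now {A,B,D,E,F,G} {C}
C F (7): add. Components now {A,B,C,D,E,F,G}
The 4th edge added is A G.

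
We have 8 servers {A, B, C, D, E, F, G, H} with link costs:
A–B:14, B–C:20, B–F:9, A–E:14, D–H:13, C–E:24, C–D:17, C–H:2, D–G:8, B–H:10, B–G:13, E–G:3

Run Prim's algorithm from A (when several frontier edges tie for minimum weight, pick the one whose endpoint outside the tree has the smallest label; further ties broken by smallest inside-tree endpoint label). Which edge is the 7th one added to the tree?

Prim, starting at A.
Step 1: cheapest edge leaving the tree is A–B (14); add B.
Step 2: cheapest edge leaving the tree is B–F (9); add F.
Step 3: cheapest edge leaving the tree is B–H (10); add H.
Step 4: cheapest edge leaving the tree is C–H (2); add C.
Step 5: cheapest edge leaving the tree is D–H (13); add D.
Step 6: cheapest edge leaving the tree is D–G (8); add G.
Step 7: cheapest edge leaving the tree is E–G (3); add E.
The 7th edge added is E–G.

E-G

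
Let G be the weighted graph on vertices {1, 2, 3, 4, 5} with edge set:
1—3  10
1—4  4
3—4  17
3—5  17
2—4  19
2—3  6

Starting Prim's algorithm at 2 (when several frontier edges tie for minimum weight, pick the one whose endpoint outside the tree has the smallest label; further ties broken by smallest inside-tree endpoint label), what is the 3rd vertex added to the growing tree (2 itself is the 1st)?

Grow the tree from 2 using Prim:
Step 1: frontier [2—3 6, 2—4 19] → take 2—3 (6); add 3.
Step 2: frontier [2—4 19, 1—3 10, 3—4 17, 3—5 17] → take 1—3 (10); add 1.
Step 3: frontier [1—4 4, 2—4 19, 3—4 17, 3—5 17] → take 1—4 (4); add 4.
Step 4: frontier [3—5 17] → take 3—5 (17); add 5.
Vertex order: 2, 3, 1, 4, 5. The 3rd vertex is 1.

1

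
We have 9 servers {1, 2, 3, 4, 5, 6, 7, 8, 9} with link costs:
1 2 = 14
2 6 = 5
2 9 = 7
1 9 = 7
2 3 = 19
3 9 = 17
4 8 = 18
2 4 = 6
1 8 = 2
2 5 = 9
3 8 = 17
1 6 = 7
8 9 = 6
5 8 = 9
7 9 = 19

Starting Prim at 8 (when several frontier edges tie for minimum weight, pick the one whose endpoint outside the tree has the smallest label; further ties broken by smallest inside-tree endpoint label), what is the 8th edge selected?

7-9

Grow the tree from 8 using Prim:
Step 1: cheapest edge leaving the tree is 1 8 (2); add 1.
Step 2: cheapest edge leaving the tree is 8 9 (6); add 9.
Step 3: cheapest edge leaving the tree is 2 9 (7); add 2.
Step 4: cheapest edge leaving the tree is 2 6 (5); add 6.
Step 5: cheapest edge leaving the tree is 2 4 (6); add 4.
Step 6: cheapest edge leaving the tree is 2 5 (9); add 5.
Step 7: cheapest edge leaving the tree is 3 8 (17); add 3.
Step 8: cheapest edge leaving the tree is 7 9 (19); add 7.
The 8th edge added is 7 9.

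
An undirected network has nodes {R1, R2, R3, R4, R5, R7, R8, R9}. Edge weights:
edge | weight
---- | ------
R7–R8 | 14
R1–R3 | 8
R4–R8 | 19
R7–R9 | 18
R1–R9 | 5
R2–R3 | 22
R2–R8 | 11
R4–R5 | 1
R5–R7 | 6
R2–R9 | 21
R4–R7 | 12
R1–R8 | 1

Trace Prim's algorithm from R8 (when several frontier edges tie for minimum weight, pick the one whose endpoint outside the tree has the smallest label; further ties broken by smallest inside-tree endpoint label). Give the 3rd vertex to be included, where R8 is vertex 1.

Grow the tree from R8 using Prim:
Step 1: frontier [R1–R8 1, R2–R8 11, R7–R8 14, R4–R8 19] → take R1–R8 (1); add R1.
Step 2: frontier [R1–R9 5, R1–R3 8, R2–R8 11, R7–R8 14, R4–R8 19] → take R1–R9 (5); add R9.
Step 3: frontier [R1–R3 8, R2–R8 11, R7–R8 14, R4–R8 19, R7–R9 18, R2–R9 21] → take R1–R3 (8); add R3.
Step 4: frontier [R2–R3 22, R2–R8 11, R7–R8 14, R4–R8 19, R7–R9 18, R2–R9 21] → take R2–R8 (11); add R2.
Step 5: frontier [R7–R8 14, R4–R8 19, R7–R9 18] → take R7–R8 (14); add R7.
Step 6: frontier [R5–R7 6, R4–R7 12, R4–R8 19] → take R5–R7 (6); add R5.
Step 7: frontier [R4–R5 1, R4–R7 12, R4–R8 19] → take R4–R5 (1); add R4.
Vertex order: R8, R1, R9, R3, R2, R7, R5, R4. The 3rd vertex is R9.

R9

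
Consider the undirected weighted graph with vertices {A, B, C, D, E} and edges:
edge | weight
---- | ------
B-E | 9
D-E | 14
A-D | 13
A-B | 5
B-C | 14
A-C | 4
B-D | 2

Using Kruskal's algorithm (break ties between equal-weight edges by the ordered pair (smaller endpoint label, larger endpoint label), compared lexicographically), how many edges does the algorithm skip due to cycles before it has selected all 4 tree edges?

0

Sort edges by weight, then run Kruskal:
B-D (2): add — endpoints in different components.
A-C (4): add — endpoints in different components.
A-B (5): add — endpoints in different components.
B-E (9): add — endpoints in different components.
Edges rejected before the tree was complete: 0.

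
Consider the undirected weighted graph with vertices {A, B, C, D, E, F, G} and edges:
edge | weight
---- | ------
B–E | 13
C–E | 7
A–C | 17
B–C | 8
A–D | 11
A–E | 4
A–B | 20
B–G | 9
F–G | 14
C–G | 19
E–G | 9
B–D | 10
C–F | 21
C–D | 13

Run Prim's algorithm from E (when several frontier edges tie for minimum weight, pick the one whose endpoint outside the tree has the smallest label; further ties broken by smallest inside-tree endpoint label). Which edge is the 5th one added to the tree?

B-D

Prim's algorithm from E:
Step 1: frontier [A–E 4, C–E 7, E–G 9, B–E 13] → take A–E (4); add A.
Step 2: frontier [A–D 11, A–C 17, A–B 20, C–E 7, E–G 9, B–E 13] → take C–E (7); add C.
Step 3: frontier [A–D 11, A–B 20, B–C 8, C–D 13, C–G 19, C–F 21, E–G 9, B–E 13] → take B–C (8); add B.
Step 4: frontier [A–D 11, B–G 9, B–D 10, C–D 13, C–G 19, C–F 21, E–G 9] → take B–G (9); add G.
Step 5: frontier [A–D 11, B–D 10, C–D 13, C–F 21, F–G 14] → take B–D (10); add D.
Step 6: frontier [C–F 21, F–G 14] → take F–G (14); add F.
The 5th edge added is B–D.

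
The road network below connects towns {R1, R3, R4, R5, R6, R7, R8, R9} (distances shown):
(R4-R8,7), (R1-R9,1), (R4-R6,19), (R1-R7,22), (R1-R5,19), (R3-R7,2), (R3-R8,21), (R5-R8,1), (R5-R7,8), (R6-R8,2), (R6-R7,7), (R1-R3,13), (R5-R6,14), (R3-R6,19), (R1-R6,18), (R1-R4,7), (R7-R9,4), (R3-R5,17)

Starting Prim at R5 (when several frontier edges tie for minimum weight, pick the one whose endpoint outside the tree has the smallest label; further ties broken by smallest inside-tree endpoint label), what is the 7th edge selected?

R3-R7

Prim's algorithm from R5:
Step 1: cheapest edge leaving the tree is R5-R8 (1); add R8.
Step 2: cheapest edge leaving the tree is R6-R8 (2); add R6.
Step 3: cheapest edge leaving the tree is R4-R8 (7); add R4.
Step 4: cheapest edge leaving the tree is R1-R4 (7); add R1.
Step 5: cheapest edge leaving the tree is R1-R9 (1); add R9.
Step 6: cheapest edge leaving the tree is R7-R9 (4); add R7.
Step 7: cheapest edge leaving the tree is R3-R7 (2); add R3.
The 7th edge added is R3-R7.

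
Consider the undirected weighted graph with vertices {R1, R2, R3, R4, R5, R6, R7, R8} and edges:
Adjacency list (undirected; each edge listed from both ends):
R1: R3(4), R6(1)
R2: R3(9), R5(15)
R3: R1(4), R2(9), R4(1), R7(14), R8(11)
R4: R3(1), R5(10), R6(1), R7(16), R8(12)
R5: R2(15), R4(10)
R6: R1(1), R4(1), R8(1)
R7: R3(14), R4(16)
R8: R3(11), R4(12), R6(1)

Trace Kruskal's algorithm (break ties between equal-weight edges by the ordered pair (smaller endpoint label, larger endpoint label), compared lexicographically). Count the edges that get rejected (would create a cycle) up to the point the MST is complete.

3

Kruskal's algorithm — process edges by increasing weight (ties by edge label):
R1–R6 (1): add — endpoints in different components.
R3–R4 (1): add — endpoints in different components.
R4–R6 (1): add — endpoints in different components.
R6–R8 (1): add — endpoints in different components.
R1–R3 (4): skip — R1 and R3 already connected.
R2–R3 (9): add — endpoints in different components.
R4–R5 (10): add — endpoints in different components.
R3–R8 (11): skip — R8 and R3 already connected.
R4–R8 (12): skip — R4 and R8 already connected.
R3–R7 (14): add — endpoints in different components.
Edges rejected before the tree was complete: 3.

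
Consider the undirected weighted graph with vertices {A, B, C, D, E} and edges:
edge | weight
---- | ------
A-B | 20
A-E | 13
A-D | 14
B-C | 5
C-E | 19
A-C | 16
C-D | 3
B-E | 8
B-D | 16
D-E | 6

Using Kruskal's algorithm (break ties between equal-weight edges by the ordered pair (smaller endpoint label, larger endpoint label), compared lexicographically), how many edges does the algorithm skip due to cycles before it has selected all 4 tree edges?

Kruskal: consider edges lightest-first.
C-D (3): add. Components now {A} {B} {C,D} {E}
B-C (5): add. Components now {A} {B,C,D} {E}
D-E (6): add. Components now {A} {B,C,D,E}
B-E (8): skip — B and E already connected.
A-E (13): add. Components now {A,B,C,D,E}
Edges rejected before the tree was complete: 1.

1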